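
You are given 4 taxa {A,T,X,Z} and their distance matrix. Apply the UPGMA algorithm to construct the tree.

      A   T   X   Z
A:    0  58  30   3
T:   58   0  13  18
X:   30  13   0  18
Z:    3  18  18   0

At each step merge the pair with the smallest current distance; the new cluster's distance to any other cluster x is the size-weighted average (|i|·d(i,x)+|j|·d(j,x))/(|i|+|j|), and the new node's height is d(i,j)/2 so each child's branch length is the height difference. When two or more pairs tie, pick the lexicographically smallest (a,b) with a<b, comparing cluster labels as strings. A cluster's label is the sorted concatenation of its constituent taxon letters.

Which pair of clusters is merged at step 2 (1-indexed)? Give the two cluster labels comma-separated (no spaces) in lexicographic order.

T,X

iteration 1: select A,Z (d=3); attach at lengths (3/2, 3/2); label the merged cluster AZ
  updated: d(AZ,T)=38, d(AZ,X)=24
iteration 2: select T,X (d=13); attach at lengths (13/2, 13/2); label the merged cluster TX
  updated: d(AZ,TX)=31
iteration 3: select AZ,TX (d=31); attach at lengths (14, 9); label the merged cluster ATXZ
final tree: ((A:3/2,Z:3/2):14,(T:13/2,X:13/2):9)
total length: 39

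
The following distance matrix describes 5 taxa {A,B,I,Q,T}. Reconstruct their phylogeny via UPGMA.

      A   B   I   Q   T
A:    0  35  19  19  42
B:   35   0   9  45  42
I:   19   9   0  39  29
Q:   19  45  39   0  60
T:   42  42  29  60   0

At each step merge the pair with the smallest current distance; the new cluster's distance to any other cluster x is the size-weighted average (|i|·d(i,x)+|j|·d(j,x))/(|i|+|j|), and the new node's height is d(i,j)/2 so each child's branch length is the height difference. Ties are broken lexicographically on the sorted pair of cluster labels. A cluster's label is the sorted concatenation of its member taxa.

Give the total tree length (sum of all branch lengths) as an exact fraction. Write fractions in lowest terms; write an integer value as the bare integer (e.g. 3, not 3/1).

149/2

1. join B+I (d=9) ⇒ BI; edges |B|=9/2, |I|=9/2
  updated: d(A,BI)=27, d(BI,Q)=42, d(BI,T)=71/2
2. join A+Q (d=19) ⇒ AQ; edges |A|=19/2, |Q|=19/2
  updated: d(AQ,BI)=69/2, d(AQ,T)=51
3. join AQ+BI (d=69/2) ⇒ ABIQ; edges |AQ|=31/4, |BI|=51/4
  updated: d(ABIQ,T)=173/4
4. join ABIQ+T (d=173/4) ⇒ ABIQT; edges |ABIQ|=35/8, |T|=173/8
final tree: (((A:19/2,Q:19/2):31/4,(B:9/2,I:9/2):51/4):35/8,T:173/8)
total length: 149/2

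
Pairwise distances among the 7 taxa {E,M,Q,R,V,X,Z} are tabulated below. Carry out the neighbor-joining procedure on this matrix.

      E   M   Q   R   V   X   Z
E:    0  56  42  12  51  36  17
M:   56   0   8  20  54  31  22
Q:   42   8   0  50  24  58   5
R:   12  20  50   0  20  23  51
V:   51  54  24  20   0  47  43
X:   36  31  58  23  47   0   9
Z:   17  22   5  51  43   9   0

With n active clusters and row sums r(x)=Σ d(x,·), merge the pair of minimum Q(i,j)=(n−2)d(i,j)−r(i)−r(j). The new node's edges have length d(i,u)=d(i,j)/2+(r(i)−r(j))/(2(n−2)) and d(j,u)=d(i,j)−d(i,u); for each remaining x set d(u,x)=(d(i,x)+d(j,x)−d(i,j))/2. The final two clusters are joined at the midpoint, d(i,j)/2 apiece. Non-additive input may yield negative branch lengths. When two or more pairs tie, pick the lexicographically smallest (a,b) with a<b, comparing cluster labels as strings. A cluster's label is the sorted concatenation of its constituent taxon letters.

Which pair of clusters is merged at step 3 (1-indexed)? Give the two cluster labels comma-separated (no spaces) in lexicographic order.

MQ,Z

step 1: merge (M,Q) at d=8, Q=-338; branch lengths M→22/5, Q→18/5; new cluster MQ
  updated: d(E,MQ)=45, d(MQ,R)=31, d(MQ,V)=35, d(MQ,X)=81/2, d(MQ,Z)=19/2
step 2: merge (R,V) at d=20, Q=-253; branch lengths R→21/8, V→139/8; new cluster RV
  updated: d(E,RV)=43/2, d(MQ,RV)=23, d(RV,X)=25, d(RV,Z)=37
step 3: merge (MQ,Z) at d=19/2, Q=-162; branch lengths MQ→37/3, Z→-17/6; new cluster MQZ
  updated: d(E,MQZ)=105/4, d(MQZ,RV)=101/4, d(MQZ,X)=20
step 4: merge (E,RV) at d=43/2, Q=-225/2; branch lengths E→55/4, RV→31/4; new cluster ERV
  updated: d(ERV,MQZ)=15, d(ERV,X)=79/4
step 5: merge (ERV,MQZ) at d=15, Q=-219/4; branch lengths ERV→59/8, MQZ→61/8; new cluster EMQRVZ
  updated: d(EMQRVZ,X)=99/8
step 6: merge (EMQRVZ,X) at d=99/8; branch lengths EMQRVZ→99/16, X→99/16; new cluster EMQRVXZ
final tree: (((E:55/4,(R:21/8,V:139/8):31/4):59/8,((M:22/5,Q:18/5):37/3,Z:-17/6):61/8):99/16,X:99/16)
total length: 691/8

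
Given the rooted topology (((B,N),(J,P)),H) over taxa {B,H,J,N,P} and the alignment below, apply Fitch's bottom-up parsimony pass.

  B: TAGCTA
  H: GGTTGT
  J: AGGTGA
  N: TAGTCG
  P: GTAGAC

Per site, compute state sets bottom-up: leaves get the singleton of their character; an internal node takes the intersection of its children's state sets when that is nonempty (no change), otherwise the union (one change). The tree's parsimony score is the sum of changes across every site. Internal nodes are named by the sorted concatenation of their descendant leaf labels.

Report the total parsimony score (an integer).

site 0, node BN: B={T} ∩ N={T} → {T} (+0)
site 0, node JP: J={A} ∪ P={G} → {A,G} (+1)
site 0, node BJNP: BN={T} ∪ JP={A,G} → {A,G,T} (+1)
site 0, node BHJNP: BJNP={A,G,T} ∩ H={G} → {G} (+0)
site 1, node BN: B={A} ∩ N={A} → {A} (+0)
site 1, node JP: J={G} ∪ P={T} → {G,T} (+1)
site 1, node BJNP: BN={A} ∪ JP={G,T} → {A,G,T} (+1)
site 1, node BHJNP: BJNP={A,G,T} ∩ H={G} → {G} (+0)
site 2, node BN: B={G} ∩ N={G} → {G} (+0)
site 2, node JP: J={G} ∪ P={A} → {A,G} (+1)
site 2, node BJNP: BN={G} ∩ JP={A,G} → {G} (+0)
site 2, node BHJNP: BJNP={G} ∪ H={T} → {G,T} (+1)
site 3, node BN: B={C} ∪ N={T} → {C,T} (+1)
site 3, node JP: J={T} ∪ P={G} → {G,T} (+1)
site 3, node BJNP: BN={C,T} ∩ JP={G,T} → {T} (+0)
site 3, node BHJNP: BJNP={T} ∩ H={T} → {T} (+0)
site 4, node BN: B={T} ∪ N={C} → {C,T} (+1)
site 4, node JP: J={G} ∪ P={A} → {A,G} (+1)
site 4, node BJNP: BN={C,T} ∪ JP={A,G} → {A,C,G,T} (+1)
site 4, node BHJNP: BJNP={A,C,G,T} ∩ H={G} → {G} (+0)
site 5, node BN: B={A} ∪ N={G} → {A,G} (+1)
site 5, node JP: J={A} ∪ P={C} → {A,C} (+1)
site 5, node BJNP: BN={A,G} ∩ JP={A,C} → {A} (+0)
site 5, node BHJNP: BJNP={A} ∪ H={T} → {A,T} (+1)
per-site changes: [2, 2, 2, 2, 3, 3]; total = 14

14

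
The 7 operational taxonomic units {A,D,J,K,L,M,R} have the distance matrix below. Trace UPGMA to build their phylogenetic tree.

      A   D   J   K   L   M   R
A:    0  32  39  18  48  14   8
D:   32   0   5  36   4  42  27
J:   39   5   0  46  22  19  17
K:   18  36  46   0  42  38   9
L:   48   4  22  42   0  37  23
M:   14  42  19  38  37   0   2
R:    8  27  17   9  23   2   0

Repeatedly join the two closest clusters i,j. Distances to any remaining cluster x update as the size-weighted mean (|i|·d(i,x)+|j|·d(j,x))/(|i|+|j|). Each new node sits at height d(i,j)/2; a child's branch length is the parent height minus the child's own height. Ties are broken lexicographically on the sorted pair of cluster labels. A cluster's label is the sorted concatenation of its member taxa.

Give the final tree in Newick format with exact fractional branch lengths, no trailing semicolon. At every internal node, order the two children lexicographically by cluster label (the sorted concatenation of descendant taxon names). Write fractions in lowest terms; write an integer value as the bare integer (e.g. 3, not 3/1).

1. join M+R (d=2) ⇒ MR; edges |M|=1, |R|=1
  updated: d(A,MR)=11, d(D,MR)=69/2, d(J,MR)=18, d(K,MR)=47/2, d(L,MR)=30
2. join D+L (d=4) ⇒ DL; edges |D|=2, |L|=2
  updated: d(A,DL)=40, d(DL,J)=27/2, d(DL,K)=39, d(DL,MR)=129/4
3. join A+MR (d=11) ⇒ AMR; edges |A|=11/2, |MR|=9/2
  updated: d(AMR,DL)=209/6, d(AMR,J)=25, d(AMR,K)=65/3
4. join DL+J (d=27/2) ⇒ DJL; edges |DL|=19/4, |J|=27/4
  updated: d(AMR,DJL)=284/9, d(DJL,K)=124/3
5. join AMR+K (d=65/3) ⇒ AKMR; edges |AMR|=16/3, |K|=65/6
  updated: d(AKMR,DJL)=34
6. join AKMR+DJL (d=34) ⇒ ADJKLMR; edges |AKMR|=37/6, |DJL|=41/4
final tree: (((A:11/2,(M:1,R:1):9/2):16/3,K:65/6):37/6,((D:2,L:2):19/4,J:27/4):41/4)
total length: 721/12

(((A:11/2,(M:1,R:1):9/2):16/3,K:65/6):37/6,((D:2,L:2):19/4,J:27/4):41/4)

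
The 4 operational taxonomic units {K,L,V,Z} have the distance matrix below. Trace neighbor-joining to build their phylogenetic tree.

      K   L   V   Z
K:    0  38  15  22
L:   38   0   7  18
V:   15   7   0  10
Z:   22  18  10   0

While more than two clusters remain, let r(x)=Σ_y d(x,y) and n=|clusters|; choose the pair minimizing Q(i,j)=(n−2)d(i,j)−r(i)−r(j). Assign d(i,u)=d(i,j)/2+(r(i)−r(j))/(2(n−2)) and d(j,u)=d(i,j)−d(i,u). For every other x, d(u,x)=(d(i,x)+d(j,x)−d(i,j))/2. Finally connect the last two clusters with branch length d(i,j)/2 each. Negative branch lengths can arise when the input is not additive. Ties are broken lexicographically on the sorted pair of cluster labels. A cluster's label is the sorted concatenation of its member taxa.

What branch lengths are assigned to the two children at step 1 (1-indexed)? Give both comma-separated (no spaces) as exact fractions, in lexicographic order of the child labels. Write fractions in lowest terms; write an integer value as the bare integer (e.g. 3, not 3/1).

iteration 1: select K,Z (d=22, Q=-81); attach at lengths (69/4, 19/4); label the merged cluster KZ
  updated: d(KZ,L)=17, d(KZ,V)=3/2
iteration 2: select KZ,L (d=17, Q=-51/2); attach at lengths (23/4, 45/4); label the merged cluster KLZ
  updated: d(KLZ,V)=-17/4
iteration 3: select KLZ,V (d=-17/4); attach at lengths (-17/8, -17/8); label the merged cluster KLVZ
final tree: (((K:69/4,Z:19/4):23/4,L:45/4):-17/8,V:-17/8)
total length: 139/4

69/4,19/4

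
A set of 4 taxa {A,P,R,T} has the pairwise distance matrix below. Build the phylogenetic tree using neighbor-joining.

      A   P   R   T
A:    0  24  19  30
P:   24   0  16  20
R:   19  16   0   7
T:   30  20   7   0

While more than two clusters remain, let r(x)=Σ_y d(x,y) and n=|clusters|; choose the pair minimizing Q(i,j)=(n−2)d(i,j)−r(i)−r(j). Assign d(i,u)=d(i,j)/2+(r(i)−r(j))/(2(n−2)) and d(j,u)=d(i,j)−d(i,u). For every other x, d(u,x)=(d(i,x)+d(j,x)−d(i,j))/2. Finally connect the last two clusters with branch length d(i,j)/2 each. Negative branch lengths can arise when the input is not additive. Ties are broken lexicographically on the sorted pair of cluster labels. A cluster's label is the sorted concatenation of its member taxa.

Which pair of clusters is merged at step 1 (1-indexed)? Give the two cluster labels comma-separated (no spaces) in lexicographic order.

1. join A+P (d=24, Q=-85) ⇒ AP; edges |A|=61/4, |P|=35/4
  updated: d(AP,R)=11/2, d(AP,T)=13
2. join AP+R (d=11/2, Q=-51/2) ⇒ APR; edges |AP|=23/4, |R|=-1/4
  updated: d(APR,T)=29/4
3. join APR+T (d=29/4) ⇒ APRT; edges |APR|=29/8, |T|=29/8
final tree: (((A:61/4,P:35/4):23/4,R:-1/4):29/8,T:29/8)
total length: 147/4

A,P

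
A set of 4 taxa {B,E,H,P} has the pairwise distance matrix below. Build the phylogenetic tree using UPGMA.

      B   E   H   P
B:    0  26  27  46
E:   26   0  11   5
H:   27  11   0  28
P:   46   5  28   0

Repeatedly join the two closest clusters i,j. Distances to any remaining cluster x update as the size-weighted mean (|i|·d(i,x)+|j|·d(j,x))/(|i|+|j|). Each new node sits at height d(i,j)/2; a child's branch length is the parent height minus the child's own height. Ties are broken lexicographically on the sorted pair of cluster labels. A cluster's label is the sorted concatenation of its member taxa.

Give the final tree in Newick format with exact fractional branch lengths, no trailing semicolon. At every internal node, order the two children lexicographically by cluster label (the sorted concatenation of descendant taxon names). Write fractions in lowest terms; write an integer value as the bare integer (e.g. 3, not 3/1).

(B:33/2,((E:5/2,P:5/2):29/4,H:39/4):27/4)

1. join E+P (d=5) ⇒ EP; edges |E|=5/2, |P|=5/2
  updated: d(B,EP)=36, d(EP,H)=39/2
2. join EP+H (d=39/2) ⇒ EHP; edges |EP|=29/4, |H|=39/4
  updated: d(B,EHP)=33
3. join B+EHP (d=33) ⇒ BEHP; edges |B|=33/2, |EHP|=27/4
final tree: (B:33/2,((E:5/2,P:5/2):29/4,H:39/4):27/4)
total length: 181/4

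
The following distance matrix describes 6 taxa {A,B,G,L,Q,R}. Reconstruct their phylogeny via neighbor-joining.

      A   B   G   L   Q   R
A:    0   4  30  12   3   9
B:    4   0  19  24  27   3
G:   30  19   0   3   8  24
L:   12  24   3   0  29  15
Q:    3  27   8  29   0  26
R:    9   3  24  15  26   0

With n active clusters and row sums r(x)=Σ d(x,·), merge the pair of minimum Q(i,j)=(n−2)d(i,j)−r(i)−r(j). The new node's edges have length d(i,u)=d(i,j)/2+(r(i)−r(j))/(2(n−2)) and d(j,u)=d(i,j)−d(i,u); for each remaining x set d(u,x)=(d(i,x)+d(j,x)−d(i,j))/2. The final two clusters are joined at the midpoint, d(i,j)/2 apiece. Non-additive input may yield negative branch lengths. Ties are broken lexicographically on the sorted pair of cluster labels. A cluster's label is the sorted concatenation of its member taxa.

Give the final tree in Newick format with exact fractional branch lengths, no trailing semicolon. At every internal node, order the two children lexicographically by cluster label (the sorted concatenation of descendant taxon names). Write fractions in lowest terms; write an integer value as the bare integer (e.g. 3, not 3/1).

iteration 1: select G,L (d=3, Q=-155); attach at lengths (13/8, 11/8); label the merged cluster GL
  updated: d(A,GL)=39/2, d(B,GL)=20, d(GL,Q)=17, d(GL,R)=18
iteration 2: select B,R (d=3, Q=-101); attach at lengths (7/6, 11/6); label the merged cluster BR
  updated: d(A,BR)=5, d(BR,GL)=35/2, d(BR,Q)=25
iteration 3: select A,Q (d=3, Q=-133/2); attach at lengths (-23/8, 47/8); label the merged cluster AQ
  updated: d(AQ,BR)=27/2, d(AQ,GL)=67/4
iteration 4: select AQ,BR (d=27/2, Q=-191/4); attach at lengths (51/8, 57/8); label the merged cluster ABQR
  updated: d(ABQR,GL)=83/8
iteration 5: select ABQR,GL (d=83/8); attach at lengths (83/16, 83/16); label the merged cluster ABGLQR
final tree: (((A:-23/8,Q:47/8):51/8,(B:7/6,R:11/6):57/8):83/16,(G:13/8,L:11/8):83/16)
total length: 263/8

(((A:-23/8,Q:47/8):51/8,(B:7/6,R:11/6):57/8):83/16,(G:13/8,L:11/8):83/16)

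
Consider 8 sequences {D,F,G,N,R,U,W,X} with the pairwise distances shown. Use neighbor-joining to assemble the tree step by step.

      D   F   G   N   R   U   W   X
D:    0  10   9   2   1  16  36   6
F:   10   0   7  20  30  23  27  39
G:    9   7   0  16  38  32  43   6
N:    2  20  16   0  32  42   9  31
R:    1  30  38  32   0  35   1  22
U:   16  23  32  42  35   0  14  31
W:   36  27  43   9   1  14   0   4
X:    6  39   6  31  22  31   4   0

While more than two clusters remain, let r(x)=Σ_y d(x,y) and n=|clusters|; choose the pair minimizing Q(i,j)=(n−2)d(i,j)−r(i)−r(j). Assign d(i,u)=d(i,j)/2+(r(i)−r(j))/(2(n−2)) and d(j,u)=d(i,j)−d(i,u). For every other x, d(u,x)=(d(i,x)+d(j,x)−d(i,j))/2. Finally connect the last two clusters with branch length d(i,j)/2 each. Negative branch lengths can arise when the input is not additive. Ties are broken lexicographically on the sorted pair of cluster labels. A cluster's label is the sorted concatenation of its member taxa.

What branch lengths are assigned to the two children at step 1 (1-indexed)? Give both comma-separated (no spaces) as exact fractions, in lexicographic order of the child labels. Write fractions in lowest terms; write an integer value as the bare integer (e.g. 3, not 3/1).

31/12,-19/12

1. join R+W (d=1, Q=-287) ⇒ RW; edges |R|=31/12, |W|=-19/12
  updated: d(D,RW)=18, d(F,RW)=28, d(G,RW)=40, d(N,RW)=20, d(RW,U)=24, d(RW,X)=25/2
2. join G+X (d=6, Q=-411/2) ⇒ GX; edges |G|=29/20, |X|=91/20
  updated: d(D,GX)=9/2, d(F,GX)=20, d(GX,N)=41/2, d(GX,RW)=93/4, d(GX,U)=57/2
3. join RW+U (d=24, Q=-603/4) ⇒ RUW; edges |RW|=303/32, |U|=465/32
  updated: d(D,RUW)=5, d(F,RUW)=27/2, d(GX,RUW)=111/8, d(N,RUW)=19
4. join D+N (d=2, Q=-77) ⇒ DN; edges |D|=-17/3, |N|=23/3
  updated: d(DN,F)=14, d(DN,GX)=23/2, d(DN,RUW)=11
5. join DN+GX (d=23/2, Q=-471/8) ⇒ DGNX; edges |DN|=113/32, |GX|=255/32
  updated: d(DGNX,F)=45/4, d(DGNX,RUW)=107/16
6. join DGNX+F (d=45/4, Q=-503/16) ⇒ DFGNX; edges |DGNX|=71/32, |F|=289/32
  updated: d(DFGNX,RUW)=143/32
7. join DFGNX+RUW (d=143/32) ⇒ DFGNRUWX; edges |DFGNX|=143/64, |RUW|=143/64
final tree: ((((D:-17/3,N:23/3):113/32,(G:29/20,X:91/20):255/32):71/32,F:289/32):143/64,((R:31/12,W:-19/12):303/32,U:465/32):143/64)
total length: 1927/32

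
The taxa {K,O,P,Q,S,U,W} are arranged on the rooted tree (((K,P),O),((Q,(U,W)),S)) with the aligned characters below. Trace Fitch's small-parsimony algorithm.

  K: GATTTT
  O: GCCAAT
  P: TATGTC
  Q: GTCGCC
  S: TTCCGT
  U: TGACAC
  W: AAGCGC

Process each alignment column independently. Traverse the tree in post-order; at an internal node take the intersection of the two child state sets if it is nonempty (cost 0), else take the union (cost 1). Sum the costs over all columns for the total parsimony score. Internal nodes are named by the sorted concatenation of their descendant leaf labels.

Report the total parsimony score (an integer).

KP@0: {G} ∪ {T} = {G,T} (union, +1)
KOP@0: {G,T} ∩ {G} = {G} (intersection, +0)
UW@0: {T} ∪ {A} = {A,T} (union, +1)
QUW@0: {G} ∪ {A,T} = {A,G,T} (union, +1)
QSUW@0: {A,G,T} ∩ {T} = {T} (intersection, +0)
KOPQSUW@0: {G} ∪ {T} = {G,T} (union, +1)
KP@1: {A} ∩ {A} = {A} (intersection, +0)
KOP@1: {A} ∪ {C} = {A,C} (union, +1)
UW@1: {G} ∪ {A} = {A,G} (union, +1)
QUW@1: {T} ∪ {A,G} = {A,G,T} (union, +1)
QSUW@1: {A,G,T} ∩ {T} = {T} (intersection, +0)
KOPQSUW@1: {A,C} ∪ {T} = {A,C,T} (union, +1)
KP@2: {T} ∩ {T} = {T} (intersection, +0)
KOP@2: {T} ∪ {C} = {C,T} (union, +1)
UW@2: {A} ∪ {G} = {A,G} (union, +1)
QUW@2: {C} ∪ {A,G} = {A,C,G} (union, +1)
QSUW@2: {A,C,G} ∩ {C} = {C} (intersection, +0)
KOPQSUW@2: {C,T} ∩ {C} = {C} (intersection, +0)
KP@3: {T} ∪ {G} = {G,T} (union, +1)
KOP@3: {G,T} ∪ {A} = {A,G,T} (union, +1)
UW@3: {C} ∩ {C} = {C} (intersection, +0)
QUW@3: {G} ∪ {C} = {C,G} (union, +1)
QSUW@3: {C,G} ∩ {C} = {C} (intersection, +0)
KOPQSUW@3: {A,G,T} ∪ {C} = {A,C,G,T} (union, +1)
KP@4: {T} ∩ {T} = {T} (intersection, +0)
KOP@4: {T} ∪ {A} = {A,T} (union, +1)
UW@4: {A} ∪ {G} = {A,G} (union, +1)
QUW@4: {C} ∪ {A,G} = {A,C,G} (union, +1)
QSUW@4: {A,C,G} ∩ {G} = {G} (intersection, +0)
KOPQSUW@4: {A,T} ∪ {G} = {A,G,T} (union, +1)
KP@5: {T} ∪ {C} = {C,T} (union, +1)
KOP@5: {C,T} ∩ {T} = {T} (intersection, +0)
UW@5: {C} ∩ {C} = {C} (intersection, +0)
QUW@5: {C} ∩ {C} = {C} (intersection, +0)
QSUW@5: {C} ∪ {T} = {C,T} (union, +1)
KOPQSUW@5: {T} ∩ {C,T} = {T} (intersection, +0)
per-site changes: [4, 4, 3, 4, 4, 2]; total = 21

21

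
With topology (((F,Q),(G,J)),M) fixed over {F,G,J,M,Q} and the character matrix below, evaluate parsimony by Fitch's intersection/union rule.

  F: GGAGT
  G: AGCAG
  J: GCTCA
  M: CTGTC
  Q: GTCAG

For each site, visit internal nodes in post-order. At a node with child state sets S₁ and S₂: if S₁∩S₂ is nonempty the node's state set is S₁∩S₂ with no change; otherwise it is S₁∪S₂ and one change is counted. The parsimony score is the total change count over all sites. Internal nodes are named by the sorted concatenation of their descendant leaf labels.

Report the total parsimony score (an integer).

site 0, node FQ: F={G} ∩ Q={G} → {G} (+0)
site 0, node GJ: G={A} ∪ J={G} → {A,G} (+1)
site 0, node FGJQ: FQ={G} ∩ GJ={A,G} → {G} (+0)
site 0, node FGJMQ: FGJQ={G} ∪ M={C} → {C,G} (+1)
site 1, node FQ: F={G} ∪ Q={T} → {G,T} (+1)
site 1, node GJ: G={G} ∪ J={C} → {C,G} (+1)
site 1, node FGJQ: FQ={G,T} ∩ GJ={C,G} → {G} (+0)
site 1, node FGJMQ: FGJQ={G} ∪ M={T} → {G,T} (+1)
site 2, node FQ: F={A} ∪ Q={C} → {A,C} (+1)
site 2, node GJ: G={C} ∪ J={T} → {C,T} (+1)
site 2, node FGJQ: FQ={A,C} ∩ GJ={C,T} → {C} (+0)
site 2, node FGJMQ: FGJQ={C} ∪ M={G} → {C,G} (+1)
site 3, node FQ: F={G} ∪ Q={A} → {A,G} (+1)
site 3, node GJ: G={A} ∪ J={C} → {A,C} (+1)
site 3, node FGJQ: FQ={A,G} ∩ GJ={A,C} → {A} (+0)
site 3, node FGJMQ: FGJQ={A} ∪ M={T} → {A,T} (+1)
site 4, node FQ: F={T} ∪ Q={G} → {G,T} (+1)
site 4, node GJ: G={G} ∪ J={A} → {A,G} (+1)
site 4, node FGJQ: FQ={G,T} ∩ GJ={A,G} → {G} (+0)
site 4, node FGJMQ: FGJQ={G} ∪ M={C} → {C,G} (+1)
per-site changes: [2, 3, 3, 3, 3]; total = 14

14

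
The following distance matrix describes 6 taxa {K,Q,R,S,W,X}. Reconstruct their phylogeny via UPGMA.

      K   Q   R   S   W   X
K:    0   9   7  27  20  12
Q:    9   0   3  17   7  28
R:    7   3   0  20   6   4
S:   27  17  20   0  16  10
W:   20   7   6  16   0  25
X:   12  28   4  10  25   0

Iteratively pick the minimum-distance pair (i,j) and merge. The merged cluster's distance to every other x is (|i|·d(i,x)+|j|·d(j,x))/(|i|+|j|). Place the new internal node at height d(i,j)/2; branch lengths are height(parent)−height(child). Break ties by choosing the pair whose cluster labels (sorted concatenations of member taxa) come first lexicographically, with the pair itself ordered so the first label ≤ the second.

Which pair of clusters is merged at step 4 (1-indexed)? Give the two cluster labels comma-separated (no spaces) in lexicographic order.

K,QRW

iteration 1: select Q,R (d=3); attach at lengths (3/2, 3/2); label the merged cluster QR
  updated: d(K,QR)=8, d(QR,S)=37/2, d(QR,W)=13/2, d(QR,X)=16
iteration 2: select QR,W (d=13/2); attach at lengths (7/4, 13/4); label the merged cluster QRW
  updated: d(K,QRW)=12, d(QRW,S)=53/3, d(QRW,X)=19
iteration 3: select S,X (d=10); attach at lengths (5, 5); label the merged cluster SX
  updated: d(K,SX)=39/2, d(QRW,SX)=55/3
iteration 4: select K,QRW (d=12); attach at lengths (6, 11/4); label the merged cluster KQRW
  updated: d(KQRW,SX)=149/8
iteration 5: select KQRW,SX (d=149/8); attach at lengths (53/16, 69/16); label the merged cluster KQRSWX
final tree: ((K:6,((Q:3/2,R:3/2):7/4,W:13/4):11/4):53/16,(S:5,X:5):69/16)
total length: 275/8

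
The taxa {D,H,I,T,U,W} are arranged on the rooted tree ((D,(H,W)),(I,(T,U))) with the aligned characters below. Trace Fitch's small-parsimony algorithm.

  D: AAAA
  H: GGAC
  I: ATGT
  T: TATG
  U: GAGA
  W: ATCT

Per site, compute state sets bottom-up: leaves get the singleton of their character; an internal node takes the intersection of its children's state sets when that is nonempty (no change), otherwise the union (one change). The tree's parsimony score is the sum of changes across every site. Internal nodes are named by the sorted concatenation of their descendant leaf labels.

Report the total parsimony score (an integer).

13

site 0, node HW: H={G} ∪ W={A} → {A,G} (+1)
site 0, node DHW: D={A} ∩ HW={A,G} → {A} (+0)
site 0, node TU: T={T} ∪ U={G} → {G,T} (+1)
site 0, node ITU: I={A} ∪ TU={G,T} → {A,G,T} (+1)
site 0, node DHITUW: DHW={A} ∩ ITU={A,G,T} → {A} (+0)
site 1, node HW: H={G} ∪ W={T} → {G,T} (+1)
site 1, node DHW: D={A} ∪ HW={G,T} → {A,G,T} (+1)
site 1, node TU: T={A} ∩ U={A} → {A} (+0)
site 1, node ITU: I={T} ∪ TU={A} → {A,T} (+1)
site 1, node DHITUW: DHW={A,G,T} ∩ ITU={A,T} → {A,T} (+0)
site 2, node HW: H={A} ∪ W={C} → {A,C} (+1)
site 2, node DHW: D={A} ∩ HW={A,C} → {A} (+0)
site 2, node TU: T={T} ∪ U={G} → {G,T} (+1)
site 2, node ITU: I={G} ∩ TU={G,T} → {G} (+0)
site 2, node DHITUW: DHW={A} ∪ ITU={G} → {A,G} (+1)
site 3, node HW: H={C} ∪ W={T} → {C,T} (+1)
site 3, node DHW: D={A} ∪ HW={C,T} → {A,C,T} (+1)
site 3, node TU: T={G} ∪ U={A} → {A,G} (+1)
site 3, node ITU: I={T} ∪ TU={A,G} → {A,G,T} (+1)
site 3, node DHITUW: DHW={A,C,T} ∩ ITU={A,G,T} → {A,T} (+0)
per-site changes: [3, 3, 3, 4]; total = 13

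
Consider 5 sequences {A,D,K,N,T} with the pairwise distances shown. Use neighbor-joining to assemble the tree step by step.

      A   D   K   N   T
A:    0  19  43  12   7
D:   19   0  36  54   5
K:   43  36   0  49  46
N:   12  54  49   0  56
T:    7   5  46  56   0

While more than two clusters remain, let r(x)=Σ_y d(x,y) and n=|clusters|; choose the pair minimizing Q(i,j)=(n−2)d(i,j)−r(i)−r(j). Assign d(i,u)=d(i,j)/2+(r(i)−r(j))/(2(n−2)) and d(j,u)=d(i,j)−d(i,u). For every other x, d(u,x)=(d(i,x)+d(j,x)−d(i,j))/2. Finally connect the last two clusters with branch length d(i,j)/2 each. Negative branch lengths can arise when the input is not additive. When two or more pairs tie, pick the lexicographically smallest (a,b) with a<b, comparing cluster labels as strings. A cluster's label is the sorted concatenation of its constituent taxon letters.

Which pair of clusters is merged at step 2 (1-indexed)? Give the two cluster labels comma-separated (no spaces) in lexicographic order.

AN,K

step 1: merge (A,N) at d=12, Q=-216; branch lengths A→-9, N→21; new cluster AN
  updated: d(AN,D)=61/2, d(AN,K)=40, d(AN,T)=51/2
step 2: merge (AN,K) at d=40, Q=-138; branch lengths AN→27/2, K→53/2; new cluster AKN
  updated: d(AKN,D)=53/4, d(AKN,T)=63/4
step 3: merge (AKN,D) at d=53/4, Q=-34; branch lengths AKN→12, D→5/4; new cluster ADKN
  updated: d(ADKN,T)=15/4
step 4: merge (ADKN,T) at d=15/4; branch lengths ADKN→15/8, T→15/8; new cluster ADKNT
final tree: ((((A:-9,N:21):27/2,K:53/2):12,D:5/4):15/8,T:15/8)
total length: 69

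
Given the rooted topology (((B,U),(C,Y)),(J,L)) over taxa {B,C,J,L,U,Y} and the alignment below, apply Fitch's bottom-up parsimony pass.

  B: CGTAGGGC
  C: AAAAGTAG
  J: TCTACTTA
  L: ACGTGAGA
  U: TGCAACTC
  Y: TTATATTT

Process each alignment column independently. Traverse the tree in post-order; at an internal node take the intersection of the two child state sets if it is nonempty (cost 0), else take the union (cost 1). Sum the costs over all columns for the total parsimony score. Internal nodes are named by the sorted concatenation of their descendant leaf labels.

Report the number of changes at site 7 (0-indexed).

[col 0] BU: children B:{C}, U:{T} ∪→ {C,T}; cost 1
[col 0] CY: children C:{A}, Y:{T} ∪→ {A,T}; cost 1
[col 0] BCUY: children BU:{C,T}, CY:{A,T} ∩→ {T}; cost 0
[col 0] JL: children J:{T}, L:{A} ∪→ {A,T}; cost 1
[col 0] BCJLUY: children BCUY:{T}, JL:{A,T} ∩→ {T}; cost 0
[col 1] BU: children B:{G}, U:{G} ∩→ {G}; cost 0
[col 1] CY: children C:{A}, Y:{T} ∪→ {A,T}; cost 1
[col 1] BCUY: children BU:{G}, CY:{A,T} ∪→ {A,G,T}; cost 1
[col 1] JL: children J:{C}, L:{C} ∩→ {C}; cost 0
[col 1] BCJLUY: children BCUY:{A,G,T}, JL:{C} ∪→ {A,C,G,T}; cost 1
[col 2] BU: children B:{T}, U:{C} ∪→ {C,T}; cost 1
[col 2] CY: children C:{A}, Y:{A} ∩→ {A}; cost 0
[col 2] BCUY: children BU:{C,T}, CY:{A} ∪→ {A,C,T}; cost 1
[col 2] JL: children J:{T}, L:{G} ∪→ {G,T}; cost 1
[col 2] BCJLUY: children BCUY:{A,C,T}, JL:{G,T} ∩→ {T}; cost 0
[col 3] BU: children B:{A}, U:{A} ∩→ {A}; cost 0
[col 3] CY: children C:{A}, Y:{T} ∪→ {A,T}; cost 1
[col 3] BCUY: children BU:{A}, CY:{A,T} ∩→ {A}; cost 0
[col 3] JL: children J:{A}, L:{T} ∪→ {A,T}; cost 1
[col 3] BCJLUY: children BCUY:{A}, JL:{A,T} ∩→ {A}; cost 0
[col 4] BU: children B:{G}, U:{A} ∪→ {A,G}; cost 1
[col 4] CY: children C:{G}, Y:{A} ∪→ {A,G}; cost 1
[col 4] BCUY: children BU:{A,G}, CY:{A,G} ∩→ {A,G}; cost 0
[col 4] JL: children J:{C}, L:{G} ∪→ {C,G}; cost 1
[col 4] BCJLUY: children BCUY:{A,G}, JL:{C,G} ∩→ {G}; cost 0
[col 5] BU: children B:{G}, U:{C} ∪→ {C,G}; cost 1
[col 5] CY: children C:{T}, Y:{T} ∩→ {T}; cost 0
[col 5] BCUY: children BU:{C,G}, CY:{T} ∪→ {C,G,T}; cost 1
[col 5] JL: children J:{T}, L:{A} ∪→ {A,T}; cost 1
[col 5] BCJLUY: children BCUY:{C,G,T}, JL:{A,T} ∩→ {T}; cost 0
[col 6] BU: children B:{G}, U:{T} ∪→ {G,T}; cost 1
[col 6] CY: children C:{A}, Y:{T} ∪→ {A,T}; cost 1
[col 6] BCUY: children BU:{G,T}, CY:{A,T} ∩→ {T}; cost 0
[col 6] JL: children J:{T}, L:{G} ∪→ {G,T}; cost 1
[col 6] BCJLUY: children BCUY:{T}, JL:{G,T} ∩→ {T}; cost 0
[col 7] BU: children B:{C}, U:{C} ∩→ {C}; cost 0
[col 7] CY: children C:{G}, Y:{T} ∪→ {G,T}; cost 1
[col 7] BCUY: children BU:{C}, CY:{G,T} ∪→ {C,G,T}; cost 1
[col 7] JL: children J:{A}, L:{A} ∩→ {A}; cost 0
[col 7] BCJLUY: children BCUY:{C,G,T}, JL:{A} ∪→ {A,C,G,T}; cost 1
per-site changes: [3, 3, 3, 2, 3, 3, 3, 3]; total = 23

3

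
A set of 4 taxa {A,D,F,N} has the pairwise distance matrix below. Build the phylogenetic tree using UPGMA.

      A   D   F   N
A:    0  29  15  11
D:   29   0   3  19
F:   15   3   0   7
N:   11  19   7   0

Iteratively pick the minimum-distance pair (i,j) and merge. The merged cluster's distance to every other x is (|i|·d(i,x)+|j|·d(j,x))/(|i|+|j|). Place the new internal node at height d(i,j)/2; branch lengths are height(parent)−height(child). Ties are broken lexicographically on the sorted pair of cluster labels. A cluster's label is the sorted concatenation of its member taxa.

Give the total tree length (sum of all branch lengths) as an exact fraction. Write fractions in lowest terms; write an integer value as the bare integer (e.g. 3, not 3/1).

step 1: merge (D,F) at d=3; branch lengths D→3/2, F→3/2; new cluster DF
  updated: d(A,DF)=22, d(DF,N)=13
step 2: merge (A,N) at d=11; branch lengths A→11/2, N→11/2; new cluster AN
  updated: d(AN,DF)=35/2
step 3: merge (AN,DF) at d=35/2; branch lengths AN→13/4, DF→29/4; new cluster ADFN
final tree: ((A:11/2,N:11/2):13/4,(D:3/2,F:3/2):29/4)
total length: 49/2

49/2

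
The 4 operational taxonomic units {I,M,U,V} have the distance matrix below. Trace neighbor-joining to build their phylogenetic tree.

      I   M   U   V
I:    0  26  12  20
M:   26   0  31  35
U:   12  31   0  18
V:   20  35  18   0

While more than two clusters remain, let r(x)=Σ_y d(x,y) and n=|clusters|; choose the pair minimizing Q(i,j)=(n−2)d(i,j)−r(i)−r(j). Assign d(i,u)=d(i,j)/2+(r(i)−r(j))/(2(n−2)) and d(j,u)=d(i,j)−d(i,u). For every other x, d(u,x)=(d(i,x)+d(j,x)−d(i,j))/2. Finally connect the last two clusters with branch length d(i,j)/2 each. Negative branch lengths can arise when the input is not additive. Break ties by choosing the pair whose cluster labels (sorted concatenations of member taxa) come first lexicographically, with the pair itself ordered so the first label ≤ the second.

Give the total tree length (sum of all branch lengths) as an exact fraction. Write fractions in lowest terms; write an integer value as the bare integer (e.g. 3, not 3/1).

step 1: merge (I,M) at d=26, Q=-98; branch lengths I→9/2, M→43/2; new cluster IM
  updated: d(IM,U)=17/2, d(IM,V)=29/2
step 2: merge (IM,U) at d=17/2, Q=-41; branch lengths IM→5/2, U→6; new cluster IMU
  updated: d(IMU,V)=12
step 3: merge (IMU,V) at d=12; branch lengths IMU→6, V→6; new cluster IMUV
final tree: (((I:9/2,M:43/2):5/2,U:6):6,V:6)
total length: 93/2

93/2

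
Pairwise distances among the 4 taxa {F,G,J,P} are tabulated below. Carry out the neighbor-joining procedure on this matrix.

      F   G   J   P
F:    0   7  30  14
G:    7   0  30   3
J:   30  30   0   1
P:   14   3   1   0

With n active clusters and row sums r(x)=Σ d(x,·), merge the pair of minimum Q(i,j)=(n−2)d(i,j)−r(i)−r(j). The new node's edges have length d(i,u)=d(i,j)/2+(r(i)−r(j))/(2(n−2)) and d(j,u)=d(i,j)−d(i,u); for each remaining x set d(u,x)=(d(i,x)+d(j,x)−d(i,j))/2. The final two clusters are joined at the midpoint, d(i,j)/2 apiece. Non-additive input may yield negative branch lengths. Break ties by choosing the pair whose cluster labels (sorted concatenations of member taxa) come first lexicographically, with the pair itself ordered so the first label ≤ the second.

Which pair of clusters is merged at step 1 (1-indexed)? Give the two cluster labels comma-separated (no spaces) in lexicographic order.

1. join F+G (d=7, Q=-77) ⇒ FG; edges |F|=25/4, |G|=3/4
  updated: d(FG,J)=53/2, d(FG,P)=5
2. join FG+J (d=53/2, Q=-65/2) ⇒ FGJ; edges |FG|=61/4, |J|=45/4
  updated: d(FGJ,P)=-41/4
3. join FGJ+P (d=-41/4) ⇒ FGJP; edges |FGJ|=-41/8, |P|=-41/8
final tree: (((F:25/4,G:3/4):61/4,J:45/4):-41/8,P:-41/8)
total length: 93/4

F,G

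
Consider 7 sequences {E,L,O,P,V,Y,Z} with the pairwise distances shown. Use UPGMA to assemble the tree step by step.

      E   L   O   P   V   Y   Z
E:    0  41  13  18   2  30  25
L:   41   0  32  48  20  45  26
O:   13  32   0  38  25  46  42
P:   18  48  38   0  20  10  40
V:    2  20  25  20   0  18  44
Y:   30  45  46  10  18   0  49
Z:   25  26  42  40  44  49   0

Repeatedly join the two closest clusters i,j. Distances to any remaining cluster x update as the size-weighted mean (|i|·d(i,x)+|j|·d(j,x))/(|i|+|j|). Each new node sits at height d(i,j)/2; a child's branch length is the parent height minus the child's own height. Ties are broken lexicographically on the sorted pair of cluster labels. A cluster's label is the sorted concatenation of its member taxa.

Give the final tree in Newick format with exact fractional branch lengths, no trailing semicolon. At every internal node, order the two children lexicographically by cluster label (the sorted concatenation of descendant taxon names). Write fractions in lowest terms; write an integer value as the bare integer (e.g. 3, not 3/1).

((((E:1,V:1):17/2,O:19/2):14/3,(P:5,Y:5):55/6):77/15,(L:13,Z:13):63/10)

iteration 1: select E,V (d=2); attach at lengths (1, 1); label the merged cluster EV
  updated: d(EV,L)=61/2, d(EV,O)=19, d(EV,P)=19, d(EV,Y)=24, d(EV,Z)=69/2
iteration 2: select P,Y (d=10); attach at lengths (5, 5); label the merged cluster PY
  updated: d(EV,PY)=43/2, d(L,PY)=93/2, d(O,PY)=42, d(PY,Z)=89/2
iteration 3: select EV,O (d=19); attach at lengths (17/2, 19/2); label the merged cluster EOV
  updated: d(EOV,L)=31, d(EOV,PY)=85/3, d(EOV,Z)=37
iteration 4: select L,Z (d=26); attach at lengths (13, 13); label the merged cluster LZ
  updated: d(EOV,LZ)=34, d(LZ,PY)=91/2
iteration 5: select EOV,PY (d=85/3); attach at lengths (14/3, 55/6); label the merged cluster EOPVY
  updated: d(EOPVY,LZ)=193/5
iteration 6: select EOPVY,LZ (d=193/5); attach at lengths (77/15, 63/10); label the merged cluster ELOPVYZ
final tree: ((((E:1,V:1):17/2,O:19/2):14/3,(P:5,Y:5):55/6):77/15,(L:13,Z:13):63/10)
total length: 1219/15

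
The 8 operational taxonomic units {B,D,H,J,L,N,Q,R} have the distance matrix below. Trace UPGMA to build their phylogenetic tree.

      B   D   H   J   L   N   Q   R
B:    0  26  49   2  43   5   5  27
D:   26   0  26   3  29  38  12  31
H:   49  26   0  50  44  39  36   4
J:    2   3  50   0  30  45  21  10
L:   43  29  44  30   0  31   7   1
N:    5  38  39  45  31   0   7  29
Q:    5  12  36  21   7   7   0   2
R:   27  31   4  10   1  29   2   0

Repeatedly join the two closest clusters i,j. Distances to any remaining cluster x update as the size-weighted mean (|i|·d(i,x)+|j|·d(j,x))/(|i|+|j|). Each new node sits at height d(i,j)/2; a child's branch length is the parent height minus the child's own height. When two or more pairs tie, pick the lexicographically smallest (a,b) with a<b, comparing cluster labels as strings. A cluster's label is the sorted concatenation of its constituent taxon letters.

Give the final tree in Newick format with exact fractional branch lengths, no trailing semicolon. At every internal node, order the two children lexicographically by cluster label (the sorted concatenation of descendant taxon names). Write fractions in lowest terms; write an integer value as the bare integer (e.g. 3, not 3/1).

step 1: merge (L,R) at d=1; branch lengths L→1/2, R→1/2; new cluster LR
  updated: d(B,LR)=35, d(D,LR)=30, d(H,LR)=24, d(J,LR)=20, d(LR,N)=30, d(LR,Q)=9/2
step 2: merge (B,J) at d=2; branch lengths B→1, J→1; new cluster BJ
  updated: d(BJ,D)=29/2, d(BJ,H)=99/2, d(BJ,LR)=55/2, d(BJ,N)=25, d(BJ,Q)=13
step 3: merge (LR,Q) at d=9/2; branch lengths LR→7/4, Q→9/4; new cluster LQR
  updated: d(BJ,LQR)=68/3, d(D,LQR)=24, d(H,LQR)=28, d(LQR,N)=67/3
step 4: merge (BJ,D) at d=29/2; branch lengths BJ→25/4, D→29/4; new cluster BDJ
  updated: d(BDJ,H)=125/3, d(BDJ,LQR)=208/9, d(BDJ,N)=88/3
step 5: merge (LQR,N) at d=67/3; branch lengths LQR→107/12, N→67/6; new cluster LNQR
  updated: d(BDJ,LNQR)=74/3, d(H,LNQR)=123/4
step 6: merge (BDJ,LNQR) at d=74/3; branch lengths BDJ→61/12, LNQR→7/6; new cluster BDJLNQR
  updated: d(BDJLNQR,H)=248/7
step 7: merge (BDJLNQR,H) at d=248/7; branch lengths BDJLNQR→113/21, H→124/7; new cluster BDHJLNQR
final tree: ((((B:1,J:1):25/4,D:29/4):61/12,(((L:1/2,R:1/2):7/4,Q:9/4):107/12,N:67/6):7/6):113/21,H:124/7)
total length: 979/14

((((B:1,J:1):25/4,D:29/4):61/12,(((L:1/2,R:1/2):7/4,Q:9/4):107/12,N:67/6):7/6):113/21,H:124/7)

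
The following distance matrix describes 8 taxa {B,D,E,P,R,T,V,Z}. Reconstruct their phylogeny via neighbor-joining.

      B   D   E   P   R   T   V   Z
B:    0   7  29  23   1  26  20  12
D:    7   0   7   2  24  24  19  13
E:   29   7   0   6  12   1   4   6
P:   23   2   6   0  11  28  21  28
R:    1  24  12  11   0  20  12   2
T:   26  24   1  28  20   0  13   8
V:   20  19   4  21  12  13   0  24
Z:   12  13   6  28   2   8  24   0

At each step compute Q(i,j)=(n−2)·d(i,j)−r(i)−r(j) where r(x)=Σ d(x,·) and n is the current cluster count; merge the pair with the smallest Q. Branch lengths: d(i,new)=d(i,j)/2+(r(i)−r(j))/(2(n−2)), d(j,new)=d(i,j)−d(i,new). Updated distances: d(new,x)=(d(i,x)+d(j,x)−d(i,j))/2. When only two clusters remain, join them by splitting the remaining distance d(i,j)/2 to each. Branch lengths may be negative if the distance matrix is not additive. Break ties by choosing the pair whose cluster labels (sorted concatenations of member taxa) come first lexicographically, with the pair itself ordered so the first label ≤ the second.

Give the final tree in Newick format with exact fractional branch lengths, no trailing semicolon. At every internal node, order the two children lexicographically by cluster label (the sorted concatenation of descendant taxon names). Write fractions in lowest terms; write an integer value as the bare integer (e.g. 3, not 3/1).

iteration 1: select D,P (d=2, Q=-203); attach at lengths (-11/12, 35/12); label the merged cluster DP
  updated: d(B,DP)=14, d(DP,E)=11/2, d(DP,R)=33/2, d(DP,T)=25, d(DP,V)=19, d(DP,Z)=39/2
iteration 2: select B,R (d=1, Q=-321/2); attach at lengths (87/20, -67/20); label the merged cluster BR
  updated: d(BR,DP)=59/4, d(BR,E)=20, d(BR,T)=45/2, d(BR,V)=31/2, d(BR,Z)=13/2
iteration 3: select BR,Z (d=13/2, Q=-469/4); attach at lengths (165/32, 43/32); label the merged cluster BRZ
  updated: d(BRZ,DP)=111/8, d(BRZ,E)=39/4, d(BRZ,T)=12, d(BRZ,V)=33/2
iteration 4: select BRZ,DP (d=111/8, Q=-591/8); attach at lengths (81/16, 141/16); label the merged cluster BDPRZ
  updated: d(BDPRZ,E)=11/16, d(BDPRZ,T)=185/16, d(BDPRZ,V)=173/16
iteration 5: select BDPRZ,V (d=173/16, Q=-117/4); attach at lengths (135/32, 211/32); label the merged cluster BDPRVZ
  updated: d(BDPRVZ,E)=-49/16, d(BDPRVZ,T)=55/8
iteration 6: select BDPRVZ,E (d=-49/16, Q=-77/16); attach at lengths (45/32, -143/32); label the merged cluster BDEPRVZ
  updated: d(BDEPRVZ,T)=175/32
iteration 7: select BDEPRVZ,T (d=175/32); attach at lengths (175/64, 175/64); label the merged cluster BDEPRTVZ
final tree: ((((((B:87/20,R:-67/20):165/32,Z:43/32):81/16,(D:-11/12,P:35/12):141/16):135/32,V:211/32):45/32,E:-143/32):175/64,T:175/64)
total length: 1171/32

((((((B:87/20,R:-67/20):165/32,Z:43/32):81/16,(D:-11/12,P:35/12):141/16):135/32,V:211/32):45/32,E:-143/32):175/64,T:175/64)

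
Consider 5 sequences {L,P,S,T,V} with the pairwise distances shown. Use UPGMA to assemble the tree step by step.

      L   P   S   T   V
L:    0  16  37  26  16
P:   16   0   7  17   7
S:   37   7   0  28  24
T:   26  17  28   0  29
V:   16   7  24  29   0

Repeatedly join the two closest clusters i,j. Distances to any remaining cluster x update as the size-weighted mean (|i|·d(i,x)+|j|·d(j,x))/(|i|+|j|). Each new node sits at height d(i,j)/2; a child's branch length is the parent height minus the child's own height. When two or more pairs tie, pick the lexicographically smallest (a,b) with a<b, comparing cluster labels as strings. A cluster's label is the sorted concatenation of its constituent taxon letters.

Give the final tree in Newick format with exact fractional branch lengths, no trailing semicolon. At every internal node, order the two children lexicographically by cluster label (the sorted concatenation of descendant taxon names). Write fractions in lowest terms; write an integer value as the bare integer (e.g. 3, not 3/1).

((L:23/2,((P:7/2,S:7/2):17/4,V:31/4):15/4):1,T:25/2)

1. join P+S (d=7) ⇒ PS; edges |P|=7/2, |S|=7/2
  updated: d(L,PS)=53/2, d(PS,T)=45/2, d(PS,V)=31/2
2. join PS+V (d=31/2) ⇒ PSV; edges |PS|=17/4, |V|=31/4
  updated: d(L,PSV)=23, d(PSV,T)=74/3
3. join L+PSV (d=23) ⇒ LPSV; edges |L|=23/2, |PSV|=15/4
  updated: d(LPSV,T)=25
4. join LPSV+T (d=25) ⇒ LPSTV; edges |LPSV|=1, |T|=25/2
final tree: ((L:23/2,((P:7/2,S:7/2):17/4,V:31/4):15/4):1,T:25/2)
total length: 191/4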